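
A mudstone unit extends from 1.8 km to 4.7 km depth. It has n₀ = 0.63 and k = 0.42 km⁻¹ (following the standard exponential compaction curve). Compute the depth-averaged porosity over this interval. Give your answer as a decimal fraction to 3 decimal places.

⟨n⟩ = (1/(d₂−d₁)) ∫ n₀ e^(−kd) dd = n₀·(e^(−k·d₁) − e^(−k·d₂)) / (k·(d₂−d₁))
e^(−0.42×1.8) = 0.4695; e^(−0.42×4.7) = 0.1389
⟨n⟩ = 0.63 × (0.4695 − 0.1389) / (0.42 × 2.9) = 0.63 × 0.2715 = 0.1710

0.171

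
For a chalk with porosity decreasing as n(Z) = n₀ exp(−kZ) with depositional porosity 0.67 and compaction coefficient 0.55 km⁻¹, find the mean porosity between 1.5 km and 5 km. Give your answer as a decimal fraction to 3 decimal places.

0.130

⟨n⟩ = (1/(Z₂−Z₁)) ∫ n₀ e^(−kZ) dZ = n₀·(e^(−k·Z₁) − e^(−k·Z₂)) / (k·(Z₂−Z₁))
e^(−0.55×1.5) = 0.4382; e^(−0.55×5) = 0.0639
⟨n⟩ = 0.67 × (0.4382 − 0.0639) / (0.55 × 3.5) = 0.67 × 0.1944 = 0.1303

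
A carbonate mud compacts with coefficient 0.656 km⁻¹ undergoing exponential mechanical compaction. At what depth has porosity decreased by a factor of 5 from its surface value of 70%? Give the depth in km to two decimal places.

2.45 km

n/n₀ = 1/5 ⇒ exp(−β·Z) = 1/5 ⇒ Z = ln(5) / β
Z = 1.6094 / 0.656 = 2.453 km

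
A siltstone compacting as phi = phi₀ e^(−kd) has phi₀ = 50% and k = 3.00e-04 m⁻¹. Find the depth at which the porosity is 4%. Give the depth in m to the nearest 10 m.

8420 m

Working in km (1 km = 1000 m; k in km⁻¹ = k in m⁻¹ × 1000):
Invert Athy's law: d = ln(phi₀/phi) / k
d = ln(0.5/0.04) / 0.3 = ln(12.5) / 0.3 = 2.5257 / 0.3 = 8.419 km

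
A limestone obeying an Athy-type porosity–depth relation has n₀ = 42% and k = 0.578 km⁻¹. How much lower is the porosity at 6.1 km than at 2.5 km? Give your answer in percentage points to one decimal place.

n(2.5) = 0.42·e^(−0.578×2.5) = 0.0990
n(6.1) = 0.42·e^(−0.578×6.1) = 0.0124
Δn = 0.0990 − 0.0124 = 0.0867

8.7 percentage points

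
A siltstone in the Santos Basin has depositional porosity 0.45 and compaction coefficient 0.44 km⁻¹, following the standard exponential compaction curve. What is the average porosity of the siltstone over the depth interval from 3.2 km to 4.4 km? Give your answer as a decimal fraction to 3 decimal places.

0.086

⟨φ⟩ = (1/(d₂−d₁)) ∫ φ₀ e^(−βd) dd = φ₀·(e^(−β·d₁) − e^(−β·d₂)) / (β·(d₂−d₁))
e^(−0.44×3.2) = 0.2446; e^(−0.44×4.4) = 0.1443
⟨φ⟩ = 0.45 × (0.2446 − 0.1443) / (0.44 × 1.2) = 0.45 × 0.1901 = 0.0855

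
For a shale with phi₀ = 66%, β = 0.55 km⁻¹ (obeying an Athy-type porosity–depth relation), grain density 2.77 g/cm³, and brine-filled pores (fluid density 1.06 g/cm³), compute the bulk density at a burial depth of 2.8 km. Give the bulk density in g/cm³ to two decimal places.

Porosity at depth: phi = 0.66·exp(−0.55×2.8) = 0.66×0.2144 = 0.1415
Bulk density: ρ_b = (1−phi)ρ_g + phi·ρ_f = 0.8585×2.77 + 0.1415×1.06
       = 2.378 + 0.150 = 2.528 g/cm³

2.53 g/cm³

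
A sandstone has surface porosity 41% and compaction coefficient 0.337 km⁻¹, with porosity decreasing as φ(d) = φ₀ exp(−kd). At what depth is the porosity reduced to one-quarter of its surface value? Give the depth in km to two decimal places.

φ/φ₀ = 1/4 ⇒ exp(−k·d) = 1/4 ⇒ d = ln(4) / k
d = 1.3863 / 0.337 = 4.114 km

4.11 km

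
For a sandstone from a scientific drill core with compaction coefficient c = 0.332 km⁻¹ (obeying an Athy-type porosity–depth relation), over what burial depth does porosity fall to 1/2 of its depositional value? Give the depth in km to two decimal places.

φ/φ₀ = 1/2 ⇒ exp(−c·Z) = 1/2 ⇒ Z = ln(2) / c
Z = 0.6931 / 0.332 = 2.088 km

2.09 km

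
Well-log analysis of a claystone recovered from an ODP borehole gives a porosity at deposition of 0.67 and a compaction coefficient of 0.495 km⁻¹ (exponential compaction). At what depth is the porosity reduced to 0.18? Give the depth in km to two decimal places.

2.66 km

Invert Athy's law: Z = ln(phi₀/phi) / c
Z = ln(0.67/0.18) / 0.495 = ln(3.722) / 0.495 = 1.3143 / 0.495 = 2.655 km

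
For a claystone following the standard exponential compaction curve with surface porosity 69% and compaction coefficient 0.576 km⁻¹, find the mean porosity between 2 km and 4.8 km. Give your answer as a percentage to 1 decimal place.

⟨φ⟩ = (1/(d₂−d₁)) ∫ φ₀ e^(−kd) dd = φ₀·(e^(−k·d₁) − e^(−k·d₂)) / (k·(d₂−d₁))
e^(−0.576×2) = 0.3160; e^(−0.576×4.8) = 0.0630
⟨φ⟩ = 0.69 × (0.3160 − 0.0630) / (0.576 × 2.8) = 0.69 × 0.1569 = 0.1082

10.8%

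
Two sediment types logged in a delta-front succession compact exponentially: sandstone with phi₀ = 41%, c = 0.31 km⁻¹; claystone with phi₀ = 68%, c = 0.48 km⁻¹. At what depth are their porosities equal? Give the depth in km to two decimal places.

Set phi₀ₐ e^(−cₐz) = phi₀ᵦ e^(−cᵦz) ⇒ ln(phi₀ₐ/phi₀ᵦ) = (cₐ − cᵦ)·z
z = ln(0.41/0.68) / (0.31 − 0.48) = -0.5059 / -0.17 = 2.976 km

2.98 km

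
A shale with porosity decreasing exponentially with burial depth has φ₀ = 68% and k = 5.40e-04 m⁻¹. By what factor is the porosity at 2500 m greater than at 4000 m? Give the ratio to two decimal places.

2.25

Working in km (1 km = 1000 m; k in km⁻¹ = k in m⁻¹ × 1000):
φ(Z₁)/φ(Z₂) = e^(−k·Z₁)/e^(−k·Z₂) = e^{k(Z₂−Z₁)}
= exp(0.54 × 1.5) = exp(0.81) = 2.2479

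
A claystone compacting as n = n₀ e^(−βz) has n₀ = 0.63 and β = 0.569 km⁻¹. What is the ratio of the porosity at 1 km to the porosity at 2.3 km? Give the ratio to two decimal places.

n(z₁)/n(z₂) = e^(−β·z₁)/e^(−β·z₂) = e^{β(z₂−z₁)}
= exp(0.569 × 1.3) = exp(0.7397) = 2.0953

2.10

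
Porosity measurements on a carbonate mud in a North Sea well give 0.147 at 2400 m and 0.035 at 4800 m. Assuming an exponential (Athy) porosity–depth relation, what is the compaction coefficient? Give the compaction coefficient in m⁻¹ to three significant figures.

Working in km (1 km = 1000 m; c in km⁻¹ = c in m⁻¹ × 1000):
Athy: n(d) = n₀ e^(−cd) ⇒ n₁/n₂ = e^{c(d₂−d₁)} ⇒ c = ln(n₁/n₂)/(d₂−d₁)
c = ln(0.147/0.035) / (4.8 − 2.4) = ln(4.2) / 2.4 = 1.4351 / 2.4 = 0.598 km⁻¹

0.000598 m⁻¹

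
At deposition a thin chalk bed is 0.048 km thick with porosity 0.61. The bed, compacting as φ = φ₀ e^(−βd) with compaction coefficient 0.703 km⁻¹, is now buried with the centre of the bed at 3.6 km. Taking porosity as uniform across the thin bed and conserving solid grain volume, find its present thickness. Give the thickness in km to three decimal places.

0.020 km

Porosity at 3.6 km: φ = 0.61·exp(−0.703×3.6) = 0.0486
Solid-volume conservation: h(1−φ) = h₀(1−φ₀) ⇒ h = h₀·(1−φ₀)/(1−φ)
h = 0.048 × (1 − 0.61)/(1 − 0.0486) = 0.048 × 0.4099 = 0.0197 km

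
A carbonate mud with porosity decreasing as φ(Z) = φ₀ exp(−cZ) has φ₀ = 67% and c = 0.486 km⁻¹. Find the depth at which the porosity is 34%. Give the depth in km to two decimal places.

1.40 km

Invert Athy's law: Z = ln(φ₀/φ) / c
Z = ln(0.67/0.34) / 0.486 = ln(1.971) / 0.486 = 0.6783 / 0.486 = 1.396 km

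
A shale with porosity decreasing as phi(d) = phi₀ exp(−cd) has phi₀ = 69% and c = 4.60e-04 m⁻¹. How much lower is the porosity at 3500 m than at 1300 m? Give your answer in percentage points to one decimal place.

Working in km (1 km = 1000 m; c in km⁻¹ = c in m⁻¹ × 1000):
phi(1.3) = 0.69·e^(−0.46×1.3) = 0.3794
phi(3.5) = 0.69·e^(−0.46×3.5) = 0.1379
Δphi = 0.3794 − 0.1379 = 0.2415

24.2 percentage points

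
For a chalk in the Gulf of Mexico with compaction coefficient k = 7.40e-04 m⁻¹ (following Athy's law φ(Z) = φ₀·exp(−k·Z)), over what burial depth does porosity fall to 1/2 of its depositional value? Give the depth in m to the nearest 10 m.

Working in km (1 km = 1000 m; k in km⁻¹ = k in m⁻¹ × 1000):
φ/φ₀ = 1/2 ⇒ exp(−k·Z) = 1/2 ⇒ Z = ln(2) / k
Z = 0.6931 / 0.74 = 0.937 km

940 m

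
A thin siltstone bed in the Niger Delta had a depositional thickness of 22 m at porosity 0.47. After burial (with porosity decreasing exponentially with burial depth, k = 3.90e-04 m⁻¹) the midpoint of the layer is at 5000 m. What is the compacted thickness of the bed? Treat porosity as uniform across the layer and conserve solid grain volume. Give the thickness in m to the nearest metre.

Working in km (1 km = 1000 m; k in km⁻¹ = k in m⁻¹ × 1000):
Porosity at 5 km: phi = 0.47·exp(−0.39×5) = 0.0669
Solid-volume conservation: h(1−phi) = h₀(1−phi₀) ⇒ h = h₀·(1−phi₀)/(1−phi)
h = 0.022 × (1 − 0.47)/(1 − 0.0669) = 0.022 × 0.5680 = 0.0125 km

12 m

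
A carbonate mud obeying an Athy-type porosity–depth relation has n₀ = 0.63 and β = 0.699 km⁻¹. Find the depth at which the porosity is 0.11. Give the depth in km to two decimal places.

2.50 km

Invert Athy's law: Z = ln(n₀/n) / β
Z = ln(0.63/0.11) / 0.699 = ln(5.727) / 0.699 = 1.7452 / 0.699 = 2.497 km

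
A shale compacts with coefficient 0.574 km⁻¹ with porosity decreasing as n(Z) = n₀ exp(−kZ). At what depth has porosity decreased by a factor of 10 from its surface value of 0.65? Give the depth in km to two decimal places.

4.01 km

n/n₀ = 1/10 ⇒ exp(−k·Z) = 1/10 ⇒ Z = ln(10) / k
Z = 2.3026 / 0.574 = 4.011 km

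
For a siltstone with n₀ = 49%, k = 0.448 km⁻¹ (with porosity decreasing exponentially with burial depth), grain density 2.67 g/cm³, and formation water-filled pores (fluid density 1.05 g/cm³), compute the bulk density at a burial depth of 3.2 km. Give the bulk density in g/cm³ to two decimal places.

Porosity at depth: n = 0.49·exp(−0.448×3.2) = 0.49×0.2384 = 0.1168
Bulk density: ρ_b = (1−n)ρ_g + n·ρ_f = 0.8832×2.67 + 0.1168×1.05
       = 2.358 + 0.123 = 2.481 g/cm³

2.48 g/cm³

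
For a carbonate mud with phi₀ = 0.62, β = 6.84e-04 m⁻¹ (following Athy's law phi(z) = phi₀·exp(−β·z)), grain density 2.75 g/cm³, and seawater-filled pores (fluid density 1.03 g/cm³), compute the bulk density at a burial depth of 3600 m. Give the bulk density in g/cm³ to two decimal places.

Working in km (1 km = 1000 m; β in km⁻¹ = β in m⁻¹ × 1000):
Porosity at depth: phi = 0.62·exp(−0.684×3.6) = 0.62×0.0852 = 0.0528
Bulk density: ρ_b = (1−phi)ρ_g + phi·ρ_f = 0.9472×2.75 + 0.0528×1.03
       = 2.605 + 0.054 = 2.659 g/cm³

2.66 g/cm³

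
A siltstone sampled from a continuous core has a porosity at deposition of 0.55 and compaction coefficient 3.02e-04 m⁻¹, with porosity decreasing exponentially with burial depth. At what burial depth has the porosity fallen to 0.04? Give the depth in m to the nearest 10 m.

8680 m

Working in km (1 km = 1000 m; k in km⁻¹ = k in m⁻¹ × 1000):
Invert Athy's law: d = ln(phi₀/phi) / k
d = ln(0.55/0.04) / 0.302 = ln(13.75) / 0.302 = 2.6210 / 0.302 = 8.679 km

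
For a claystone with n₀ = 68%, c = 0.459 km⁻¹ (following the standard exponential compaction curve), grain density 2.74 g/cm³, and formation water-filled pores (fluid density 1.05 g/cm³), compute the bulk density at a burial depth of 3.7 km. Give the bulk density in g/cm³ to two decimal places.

2.53 g/cm³

Porosity at depth: n = 0.68·exp(−0.459×3.7) = 0.68×0.1830 = 0.1244
Bulk density: ρ_b = (1−n)ρ_g + n·ρ_f = 0.8756×2.74 + 0.1244×1.05
       = 2.399 + 0.131 = 2.530 g/cm³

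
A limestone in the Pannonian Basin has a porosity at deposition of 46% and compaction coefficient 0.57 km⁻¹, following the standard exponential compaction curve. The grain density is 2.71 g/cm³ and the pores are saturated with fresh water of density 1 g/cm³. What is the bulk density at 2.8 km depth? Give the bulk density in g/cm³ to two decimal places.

Porosity at depth: φ = 0.46·exp(−0.57×2.8) = 0.46×0.2027 = 0.0932
Bulk density: ρ_b = (1−φ)ρ_g + φ·ρ_f = 0.9068×2.71 + 0.0932×1
       = 2.457 + 0.093 = 2.551 g/cm³

2.55 g/cm³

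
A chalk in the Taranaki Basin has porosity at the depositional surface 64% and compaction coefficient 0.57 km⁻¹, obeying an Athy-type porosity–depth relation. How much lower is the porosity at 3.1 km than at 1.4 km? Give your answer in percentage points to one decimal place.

17.9 percentage points

n(1.4) = 0.64·e^(−0.57×1.4) = 0.2881
n(3.1) = 0.64·e^(−0.57×3.1) = 0.1093
Δn = 0.2881 − 0.1093 = 0.1788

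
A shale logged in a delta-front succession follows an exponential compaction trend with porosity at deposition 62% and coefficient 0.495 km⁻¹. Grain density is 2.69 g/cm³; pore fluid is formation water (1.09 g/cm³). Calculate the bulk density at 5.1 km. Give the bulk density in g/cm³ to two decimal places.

2.61 g/cm³

Porosity at depth: phi = 0.62·exp(−0.495×5.1) = 0.62×0.0801 = 0.0497
Bulk density: ρ_b = (1−phi)ρ_g + phi·ρ_f = 0.9503×2.69 + 0.0497×1.09
       = 2.556 + 0.054 = 2.611 g/cm³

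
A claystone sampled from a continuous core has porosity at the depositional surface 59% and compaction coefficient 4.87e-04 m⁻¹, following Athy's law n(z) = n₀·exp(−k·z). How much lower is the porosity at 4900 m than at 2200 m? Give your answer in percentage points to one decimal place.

Working in km (1 km = 1000 m; k in km⁻¹ = k in m⁻¹ × 1000):
n(2.2) = 0.59·e^(−0.487×2.2) = 0.2021
n(4.9) = 0.59·e^(−0.487×4.9) = 0.0543
Δn = 0.2021 − 0.0543 = 0.1478

14.8 percentage points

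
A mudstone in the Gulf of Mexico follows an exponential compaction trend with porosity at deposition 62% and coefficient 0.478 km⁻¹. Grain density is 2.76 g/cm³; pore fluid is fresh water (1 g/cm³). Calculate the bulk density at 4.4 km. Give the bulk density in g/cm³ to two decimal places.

2.63 g/cm³

Porosity at depth: φ = 0.62·exp(−0.478×4.4) = 0.62×0.1221 = 0.0757
Bulk density: ρ_b = (1−φ)ρ_g + φ·ρ_f = 0.9243×2.76 + 0.0757×1
       = 2.551 + 0.076 = 2.627 g/cm³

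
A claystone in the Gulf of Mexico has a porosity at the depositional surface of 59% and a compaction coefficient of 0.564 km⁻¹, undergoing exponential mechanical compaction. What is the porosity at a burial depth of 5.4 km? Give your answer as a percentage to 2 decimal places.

2.81%

φ = φ₀·exp(−c·Z) = 0.59 × exp(−0.564 × 5.4) = 0.59 × exp(−3.046)
  = 0.59 × 0.0476 = 0.0281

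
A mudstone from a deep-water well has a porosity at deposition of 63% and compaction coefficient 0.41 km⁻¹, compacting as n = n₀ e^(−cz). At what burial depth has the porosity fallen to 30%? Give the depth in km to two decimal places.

Invert Athy's law: z = ln(n₀/n) / c
z = ln(0.63/0.3) / 0.41 = ln(2.1) / 0.41 = 0.7419 / 0.41 = 1.810 km

1.81 km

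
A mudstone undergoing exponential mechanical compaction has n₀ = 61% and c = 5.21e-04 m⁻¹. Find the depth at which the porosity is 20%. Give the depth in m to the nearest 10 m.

2140 m

Working in km (1 km = 1000 m; c in km⁻¹ = c in m⁻¹ × 1000):
Invert Athy's law: d = ln(n₀/n) / c
d = ln(0.61/0.2) / 0.521 = ln(3.05) / 0.521 = 1.1151 / 0.521 = 2.140 km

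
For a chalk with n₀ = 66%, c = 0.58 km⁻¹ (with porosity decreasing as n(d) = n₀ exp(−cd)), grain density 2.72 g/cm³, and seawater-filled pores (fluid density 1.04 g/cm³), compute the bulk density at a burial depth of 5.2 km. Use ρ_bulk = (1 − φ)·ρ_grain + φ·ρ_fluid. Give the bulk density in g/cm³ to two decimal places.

2.67 g/cm³

Porosity at depth: n = 0.66·exp(−0.58×5.2) = 0.66×0.0490 = 0.0323
Bulk density: ρ_b = (1−n)ρ_g + n·ρ_f = 0.9677×2.72 + 0.0323×1.04
       = 2.632 + 0.034 = 2.666 g/cm³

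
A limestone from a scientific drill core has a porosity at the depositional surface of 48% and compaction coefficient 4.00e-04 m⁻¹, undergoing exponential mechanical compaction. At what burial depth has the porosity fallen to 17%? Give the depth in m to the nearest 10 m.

Working in km (1 km = 1000 m; c in km⁻¹ = c in m⁻¹ × 1000):
Invert Athy's law: d = ln(phi₀/phi) / c
d = ln(0.48/0.17) / 0.4 = ln(2.824) / 0.4 = 1.0380 / 0.4 = 2.595 km

2590 m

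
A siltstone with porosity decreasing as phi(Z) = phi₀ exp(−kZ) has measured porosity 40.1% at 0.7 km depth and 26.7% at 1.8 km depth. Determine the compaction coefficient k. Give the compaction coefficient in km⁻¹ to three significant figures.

0.370 km⁻¹

Athy: phi(Z) = phi₀ e^(−kZ) ⇒ phi₁/phi₂ = e^{k(Z₂−Z₁)} ⇒ k = ln(phi₁/phi₂)/(Z₂−Z₁)
k = ln(0.401/0.267) / (1.8 − 0.7) = ln(1.502) / 1.1 = 0.4067 / 1.1 = 0.3697 km⁻¹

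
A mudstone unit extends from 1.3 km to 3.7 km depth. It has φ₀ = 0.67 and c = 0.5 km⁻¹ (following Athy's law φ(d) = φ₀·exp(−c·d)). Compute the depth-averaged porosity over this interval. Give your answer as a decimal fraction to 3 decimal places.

⟨φ⟩ = (1/(d₂−d₁)) ∫ φ₀ e^(−cd) dd = φ₀·(e^(−c·d₁) − e^(−c·d₂)) / (c·(d₂−d₁))
e^(−0.5×1.3) = 0.5220; e^(−0.5×3.7) = 0.1572
⟨φ⟩ = 0.67 × (0.5220 − 0.1572) / (0.5 × 2.4) = 0.67 × 0.3040 = 0.2037

0.204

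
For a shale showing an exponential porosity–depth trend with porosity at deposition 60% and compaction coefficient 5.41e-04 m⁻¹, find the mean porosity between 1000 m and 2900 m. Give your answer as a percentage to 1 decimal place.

Working in km (1 km = 1000 m; k in km⁻¹ = k in m⁻¹ × 1000):
⟨phi⟩ = (1/(z₂−z₁)) ∫ phi₀ e^(−kz) dz = phi₀·(e^(−k·z₁) − e^(−k·z₂)) / (k·(z₂−z₁))
e^(−0.541×1) = 0.5822; e^(−0.541×2.9) = 0.2083
⟨phi⟩ = 0.6 × (0.5822 − 0.2083) / (0.541 × 1.9) = 0.6 × 0.3637 = 0.2182

21.8%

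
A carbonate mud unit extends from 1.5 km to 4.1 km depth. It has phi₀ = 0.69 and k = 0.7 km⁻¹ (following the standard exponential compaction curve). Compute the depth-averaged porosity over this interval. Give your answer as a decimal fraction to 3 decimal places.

0.111

⟨phi⟩ = (1/(Z₂−Z₁)) ∫ phi₀ e^(−kZ) dZ = phi₀·(e^(−k·Z₁) − e^(−k·Z₂)) / (k·(Z₂−Z₁))
e^(−0.7×1.5) = 0.3499; e^(−0.7×4.1) = 0.0567
⟨phi⟩ = 0.69 × (0.3499 − 0.0567) / (0.7 × 2.6) = 0.69 × 0.1611 = 0.1112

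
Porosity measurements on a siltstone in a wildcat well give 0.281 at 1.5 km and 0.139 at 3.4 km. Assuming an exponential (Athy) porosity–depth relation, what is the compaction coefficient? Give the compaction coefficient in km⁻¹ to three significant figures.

Athy: n(d) = n₀ e^(−cd) ⇒ n₁/n₂ = e^{c(d₂−d₁)} ⇒ c = ln(n₁/n₂)/(d₂−d₁)
c = ln(0.281/0.139) / (3.4 − 1.5) = ln(2.022) / 1.9 = 0.7039 / 1.9 = 0.3705 km⁻¹

0.370 km⁻¹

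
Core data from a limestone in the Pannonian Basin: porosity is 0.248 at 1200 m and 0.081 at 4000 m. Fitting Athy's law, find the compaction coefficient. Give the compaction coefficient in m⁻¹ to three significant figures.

0.000400 m⁻¹

Working in km (1 km = 1000 m; β in km⁻¹ = β in m⁻¹ × 1000):
Athy: n(d) = n₀ e^(−βd) ⇒ n₁/n₂ = e^{β(d₂−d₁)} ⇒ β = ln(n₁/n₂)/(d₂−d₁)
β = ln(0.248/0.081) / (4 − 1.2) = ln(3.062) / 2.8 = 1.1190 / 2.8 = 0.3996 km⁻¹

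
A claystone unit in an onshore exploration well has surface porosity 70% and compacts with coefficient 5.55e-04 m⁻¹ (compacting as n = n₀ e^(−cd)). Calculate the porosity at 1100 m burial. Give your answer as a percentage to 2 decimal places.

Working in km (1 km = 1000 m; c in km⁻¹ = c in m⁻¹ × 1000):
n = n₀·exp(−c·d) = 0.7 × exp(−0.555 × 1.1) = 0.7 × exp(−0.6105)
  = 0.7 × 0.5431 = 0.3802

38.02%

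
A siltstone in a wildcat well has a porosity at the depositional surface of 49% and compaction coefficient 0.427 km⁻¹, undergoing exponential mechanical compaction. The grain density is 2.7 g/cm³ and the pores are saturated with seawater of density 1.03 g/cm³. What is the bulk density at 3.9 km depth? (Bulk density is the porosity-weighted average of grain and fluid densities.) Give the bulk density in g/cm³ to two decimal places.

2.55 g/cm³

Porosity at depth: phi = 0.49·exp(−0.427×3.9) = 0.49×0.1891 = 0.0927
Bulk density: ρ_b = (1−phi)ρ_g + phi·ρ_f = 0.9073×2.7 + 0.0927×1.03
       = 2.450 + 0.095 = 2.545 g/cm³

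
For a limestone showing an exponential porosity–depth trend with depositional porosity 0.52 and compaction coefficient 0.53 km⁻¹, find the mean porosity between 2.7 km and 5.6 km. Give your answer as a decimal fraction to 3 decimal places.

⟨φ⟩ = (1/(z₂−z₁)) ∫ φ₀ e^(−kz) dz = φ₀·(e^(−k·z₁) − e^(−k·z₂)) / (k·(z₂−z₁))
e^(−0.53×2.7) = 0.2391; e^(−0.53×5.6) = 0.0514
⟨φ⟩ = 0.52 × (0.2391 − 0.0514) / (0.53 × 2.9) = 0.52 × 0.1221 = 0.0635

0.063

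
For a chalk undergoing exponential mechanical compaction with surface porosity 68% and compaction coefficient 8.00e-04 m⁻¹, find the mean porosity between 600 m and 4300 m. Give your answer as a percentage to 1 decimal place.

Working in km (1 km = 1000 m; k in km⁻¹ = k in m⁻¹ × 1000):
⟨n⟩ = (1/(d₂−d₁)) ∫ n₀ e^(−kd) dd = n₀·(e^(−k·d₁) − e^(−k·d₂)) / (k·(d₂−d₁))
e^(−0.8×0.6) = 0.6188; e^(−0.8×4.3) = 0.0321
⟨n⟩ = 0.68 × (0.6188 − 0.0321) / (0.8 × 3.7) = 0.68 × 0.1982 = 0.1348

13.5%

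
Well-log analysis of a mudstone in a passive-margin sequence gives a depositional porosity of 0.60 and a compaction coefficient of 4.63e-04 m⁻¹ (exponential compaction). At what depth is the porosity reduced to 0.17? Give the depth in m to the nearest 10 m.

Working in km (1 km = 1000 m; β in km⁻¹ = β in m⁻¹ × 1000):
Invert Athy's law: z = ln(phi₀/phi) / β
z = ln(0.6/0.17) / 0.463 = ln(3.529) / 0.463 = 1.2611 / 0.463 = 2.724 km

2720 m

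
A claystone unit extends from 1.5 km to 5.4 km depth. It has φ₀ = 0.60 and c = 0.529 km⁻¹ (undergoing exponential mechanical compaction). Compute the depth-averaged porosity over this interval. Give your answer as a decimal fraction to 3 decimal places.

⟨φ⟩ = (1/(d₂−d₁)) ∫ φ₀ e^(−cd) dd = φ₀·(e^(−c·d₁) − e^(−c·d₂)) / (c·(d₂−d₁))
e^(−0.529×1.5) = 0.4523; e^(−0.529×5.4) = 0.0575
⟨φ⟩ = 0.6 × (0.4523 − 0.0575) / (0.529 × 3.9) = 0.6 × 0.1914 = 0.1148

0.115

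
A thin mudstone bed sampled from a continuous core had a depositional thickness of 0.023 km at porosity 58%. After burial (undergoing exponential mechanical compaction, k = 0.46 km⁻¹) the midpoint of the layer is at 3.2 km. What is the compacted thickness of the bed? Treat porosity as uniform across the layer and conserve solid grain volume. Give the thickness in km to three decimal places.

0.011 km

Porosity at 3.2 km: φ = 0.58·exp(−0.46×3.2) = 0.1331
Solid-volume conservation: h(1−φ) = h₀(1−φ₀) ⇒ h = h₀·(1−φ₀)/(1−φ)
h = 0.023 × (1 − 0.58)/(1 − 0.1331) = 0.023 × 0.4845 = 0.0111 km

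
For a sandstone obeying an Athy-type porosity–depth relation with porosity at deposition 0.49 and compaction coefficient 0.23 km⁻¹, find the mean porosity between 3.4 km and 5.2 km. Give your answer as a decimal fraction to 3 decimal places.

⟨n⟩ = (1/(Z₂−Z₁)) ∫ n₀ e^(−βZ) dZ = n₀·(e^(−β·Z₁) − e^(−β·Z₂)) / (β·(Z₂−Z₁))
e^(−0.23×3.4) = 0.4575; e^(−0.23×5.2) = 0.3024
⟨n⟩ = 0.49 × (0.4575 − 0.3024) / (0.23 × 1.8) = 0.49 × 0.3746 = 0.1836

0.184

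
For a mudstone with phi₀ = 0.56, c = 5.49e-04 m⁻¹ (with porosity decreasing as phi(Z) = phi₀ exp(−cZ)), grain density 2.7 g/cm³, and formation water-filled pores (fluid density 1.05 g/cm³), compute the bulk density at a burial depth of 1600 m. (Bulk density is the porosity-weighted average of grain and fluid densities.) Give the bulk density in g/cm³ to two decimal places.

2.32 g/cm³

Working in km (1 km = 1000 m; c in km⁻¹ = c in m⁻¹ × 1000):
Porosity at depth: phi = 0.56·exp(−0.549×1.6) = 0.56×0.4154 = 0.2327
Bulk density: ρ_b = (1−phi)ρ_g + phi·ρ_f = 0.7673×2.7 + 0.2327×1.05
       = 2.072 + 0.244 = 2.316 g/cm³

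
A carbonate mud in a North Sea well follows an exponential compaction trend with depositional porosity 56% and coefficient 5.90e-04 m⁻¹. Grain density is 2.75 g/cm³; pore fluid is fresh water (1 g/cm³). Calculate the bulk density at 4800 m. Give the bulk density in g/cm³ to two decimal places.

Working in km (1 km = 1000 m; k in km⁻¹ = k in m⁻¹ × 1000):
Porosity at depth: n = 0.56·exp(−0.59×4.8) = 0.56×0.0589 = 0.0330
Bulk density: ρ_b = (1−n)ρ_g + n·ρ_f = 0.9670×2.75 + 0.0330×1
       = 2.659 + 0.033 = 2.692 g/cm³

2.69 g/cm³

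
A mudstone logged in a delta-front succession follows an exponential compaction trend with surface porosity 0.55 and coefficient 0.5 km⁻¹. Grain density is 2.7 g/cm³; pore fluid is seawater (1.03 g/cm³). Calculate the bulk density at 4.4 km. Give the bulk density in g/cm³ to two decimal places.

2.60 g/cm³

Porosity at depth: n = 0.55·exp(−0.5×4.4) = 0.55×0.1108 = 0.0609
Bulk density: ρ_b = (1−n)ρ_g + n·ρ_f = 0.9391×2.7 + 0.0609×1.03
       = 2.535 + 0.063 = 2.598 g/cm³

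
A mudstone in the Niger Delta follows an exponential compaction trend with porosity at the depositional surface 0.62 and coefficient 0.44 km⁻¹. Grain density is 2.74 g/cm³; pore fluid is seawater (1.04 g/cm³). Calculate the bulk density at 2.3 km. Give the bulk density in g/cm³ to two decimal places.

Porosity at depth: phi = 0.62·exp(−0.44×2.3) = 0.62×0.3635 = 0.2254
Bulk density: ρ_b = (1−phi)ρ_g + phi·ρ_f = 0.7746×2.74 + 0.2254×1.04
       = 2.123 + 0.234 = 2.357 g/cm³

2.36 g/cm³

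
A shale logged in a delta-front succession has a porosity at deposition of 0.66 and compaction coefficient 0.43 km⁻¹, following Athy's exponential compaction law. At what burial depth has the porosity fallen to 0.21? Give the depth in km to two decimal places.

2.66 km

Invert Athy's law: z = ln(n₀/n) / β
z = ln(0.66/0.21) / 0.43 = ln(3.143) / 0.43 = 1.1451 / 0.43 = 2.663 km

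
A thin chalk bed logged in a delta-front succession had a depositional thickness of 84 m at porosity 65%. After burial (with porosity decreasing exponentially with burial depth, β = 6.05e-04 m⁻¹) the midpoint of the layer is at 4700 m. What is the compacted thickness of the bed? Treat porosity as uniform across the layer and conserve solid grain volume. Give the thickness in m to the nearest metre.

Working in km (1 km = 1000 m; β in km⁻¹ = β in m⁻¹ × 1000):
Porosity at 4.7 km: phi = 0.65·exp(−0.605×4.7) = 0.0378
Solid-volume conservation: h(1−phi) = h₀(1−phi₀) ⇒ h = h₀·(1−phi₀)/(1−phi)
h = 0.084 × (1 − 0.65)/(1 − 0.0378) = 0.084 × 0.3638 = 0.0306 km

31 m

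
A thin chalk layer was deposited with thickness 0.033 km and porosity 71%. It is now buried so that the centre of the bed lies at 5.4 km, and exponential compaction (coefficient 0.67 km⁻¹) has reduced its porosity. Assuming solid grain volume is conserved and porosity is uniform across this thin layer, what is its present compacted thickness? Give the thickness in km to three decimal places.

0.010 km

Porosity at 5.4 km: phi = 0.71·exp(−0.67×5.4) = 0.0191
Solid-volume conservation: h(1−phi) = h₀(1−phi₀) ⇒ h = h₀·(1−phi₀)/(1−phi)
h = 0.033 × (1 − 0.71)/(1 − 0.0191) = 0.033 × 0.2956 = 0.0098 km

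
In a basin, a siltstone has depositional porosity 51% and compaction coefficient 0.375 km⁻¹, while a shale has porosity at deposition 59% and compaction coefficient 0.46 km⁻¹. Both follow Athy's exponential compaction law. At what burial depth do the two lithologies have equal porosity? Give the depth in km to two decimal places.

Set phi₀ₐ e^(−kₐd) = phi₀ᵦ e^(−kᵦd) ⇒ ln(phi₀ₐ/phi₀ᵦ) = (kₐ − kᵦ)·d
d = ln(0.51/0.59) / (0.375 − 0.46) = -0.1457 / -0.085 = 1.714 km

1.71 km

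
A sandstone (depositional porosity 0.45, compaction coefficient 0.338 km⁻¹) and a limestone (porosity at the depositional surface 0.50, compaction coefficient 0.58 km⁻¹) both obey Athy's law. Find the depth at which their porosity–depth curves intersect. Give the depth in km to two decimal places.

0.44 km

Set phi₀ₐ e^(−cₐz) = phi₀ᵦ e^(−cᵦz) ⇒ ln(phi₀ₐ/phi₀ᵦ) = (cₐ − cᵦ)·z
z = ln(0.45/0.5) / (0.338 − 0.58) = -0.1054 / -0.242 = 0.435 km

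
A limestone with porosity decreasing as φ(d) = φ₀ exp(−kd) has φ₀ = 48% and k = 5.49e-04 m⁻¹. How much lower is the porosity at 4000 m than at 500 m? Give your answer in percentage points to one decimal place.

31.1 percentage points

Working in km (1 km = 1000 m; k in km⁻¹ = k in m⁻¹ × 1000):
φ(0.5) = 0.48·e^(−0.549×0.5) = 0.3648
φ(4) = 0.48·e^(−0.549×4) = 0.0534
Δφ = 0.3648 − 0.0534 = 0.3114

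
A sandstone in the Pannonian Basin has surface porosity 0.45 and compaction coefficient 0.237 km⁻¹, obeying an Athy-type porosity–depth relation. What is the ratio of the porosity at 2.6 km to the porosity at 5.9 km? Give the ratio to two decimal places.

n(d₁)/n(d₂) = e^(−c·d₁)/e^(−c·d₂) = e^{c(d₂−d₁)}
= exp(0.237 × 3.3) = exp(0.7821) = 2.1861

2.19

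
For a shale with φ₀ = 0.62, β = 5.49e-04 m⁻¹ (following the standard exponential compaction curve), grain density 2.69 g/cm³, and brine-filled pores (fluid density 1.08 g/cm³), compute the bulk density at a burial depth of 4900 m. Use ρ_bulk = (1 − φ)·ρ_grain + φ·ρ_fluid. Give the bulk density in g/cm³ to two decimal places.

2.62 g/cm³

Working in km (1 km = 1000 m; β in km⁻¹ = β in m⁻¹ × 1000):
Porosity at depth: φ = 0.62·exp(−0.549×4.9) = 0.62×0.0679 = 0.0421
Bulk density: ρ_b = (1−φ)ρ_g + φ·ρ_f = 0.9579×2.69 + 0.0421×1.08
       = 2.577 + 0.045 = 2.622 g/cm³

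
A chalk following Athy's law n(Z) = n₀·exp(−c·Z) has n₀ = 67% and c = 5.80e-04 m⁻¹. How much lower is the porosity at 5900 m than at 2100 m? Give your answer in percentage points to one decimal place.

17.6 percentage points

Working in km (1 km = 1000 m; c in km⁻¹ = c in m⁻¹ × 1000):
n(2.1) = 0.67·e^(−0.58×2.1) = 0.1982
n(5.9) = 0.67·e^(−0.58×5.9) = 0.0219
Δn = 0.1982 − 0.0219 = 0.1763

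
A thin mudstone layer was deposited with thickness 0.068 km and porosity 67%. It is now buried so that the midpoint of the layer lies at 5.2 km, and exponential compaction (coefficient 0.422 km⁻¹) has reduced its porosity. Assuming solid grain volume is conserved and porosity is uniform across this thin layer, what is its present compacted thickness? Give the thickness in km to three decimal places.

Porosity at 5.2 km: n = 0.67·exp(−0.422×5.2) = 0.0747
Solid-volume conservation: h(1−n) = h₀(1−n₀) ⇒ h = h₀·(1−n₀)/(1−n)
h = 0.068 × (1 − 0.67)/(1 − 0.0747) = 0.068 × 0.3566 = 0.0243 km

0.024 km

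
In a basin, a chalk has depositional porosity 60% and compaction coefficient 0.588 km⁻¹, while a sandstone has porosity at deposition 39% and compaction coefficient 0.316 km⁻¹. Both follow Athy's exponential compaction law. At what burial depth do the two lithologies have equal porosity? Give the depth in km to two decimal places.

Set phi₀ₐ e^(−βₐz) = phi₀ᵦ e^(−βᵦz) ⇒ ln(phi₀ₐ/phi₀ᵦ) = (βₐ − βᵦ)·z
z = ln(0.6/0.39) / (0.588 − 0.316) = 0.4308 / 0.272 = 1.584 km

1.58 km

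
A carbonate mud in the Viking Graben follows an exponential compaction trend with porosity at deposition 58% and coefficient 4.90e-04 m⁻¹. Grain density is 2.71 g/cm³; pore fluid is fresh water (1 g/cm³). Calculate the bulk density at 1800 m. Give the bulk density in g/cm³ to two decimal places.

2.30 g/cm³

Working in km (1 km = 1000 m; k in km⁻¹ = k in m⁻¹ × 1000):
Porosity at depth: φ = 0.58·exp(−0.49×1.8) = 0.58×0.4140 = 0.2401
Bulk density: ρ_b = (1−φ)ρ_g + φ·ρ_f = 0.7599×2.71 + 0.2401×1
       = 2.059 + 0.240 = 2.299 g/cm³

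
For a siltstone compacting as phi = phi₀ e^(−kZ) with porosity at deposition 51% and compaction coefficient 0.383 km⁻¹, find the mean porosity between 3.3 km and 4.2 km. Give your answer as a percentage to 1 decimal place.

⟨phi⟩ = (1/(Z₂−Z₁)) ∫ phi₀ e^(−kZ) dZ = phi₀·(e^(−k·Z₁) − e^(−k·Z₂)) / (k·(Z₂−Z₁))
e^(−0.383×3.3) = 0.2825; e^(−0.383×4.2) = 0.2002
⟨phi⟩ = 0.51 × (0.2825 − 0.2002) / (0.383 × 0.9) = 0.51 × 0.2390 = 0.1219

12.2%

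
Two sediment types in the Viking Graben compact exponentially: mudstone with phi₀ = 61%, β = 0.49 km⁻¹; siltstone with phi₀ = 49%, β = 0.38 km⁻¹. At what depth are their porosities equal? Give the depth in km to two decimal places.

Set phi₀ₐ e^(−βₐd) = phi₀ᵦ e^(−βᵦd) ⇒ ln(phi₀ₐ/phi₀ᵦ) = (βₐ − βᵦ)·d
d = ln(0.61/0.49) / (0.49 − 0.38) = 0.2191 / 0.11 = 1.991 km

1.99 km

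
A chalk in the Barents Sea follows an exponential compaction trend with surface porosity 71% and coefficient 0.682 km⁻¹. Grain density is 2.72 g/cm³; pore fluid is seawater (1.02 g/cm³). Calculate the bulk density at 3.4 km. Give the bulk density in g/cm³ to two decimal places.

2.60 g/cm³

Porosity at depth: φ = 0.71·exp(−0.682×3.4) = 0.71×0.0984 = 0.0699
Bulk density: ρ_b = (1−φ)ρ_g + φ·ρ_f = 0.9301×2.72 + 0.0699×1.02
       = 2.530 + 0.071 = 2.601 g/cm³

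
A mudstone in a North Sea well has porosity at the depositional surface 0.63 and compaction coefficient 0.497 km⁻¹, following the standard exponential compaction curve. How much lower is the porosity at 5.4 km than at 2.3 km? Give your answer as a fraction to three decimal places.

n(2.3) = 0.63·e^(−0.497×2.3) = 0.2009
n(5.4) = 0.63·e^(−0.497×5.4) = 0.0430
Δn = 0.2009 − 0.0430 = 0.1578

0.158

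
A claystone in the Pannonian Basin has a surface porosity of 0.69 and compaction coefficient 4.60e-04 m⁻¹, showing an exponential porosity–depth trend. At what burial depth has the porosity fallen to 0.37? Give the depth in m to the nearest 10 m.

Working in km (1 km = 1000 m; k in km⁻¹ = k in m⁻¹ × 1000):
Invert Athy's law: Z = ln(n₀/n) / k
Z = ln(0.69/0.37) / 0.46 = ln(1.865) / 0.46 = 0.6232 / 0.46 = 1.355 km

1350 m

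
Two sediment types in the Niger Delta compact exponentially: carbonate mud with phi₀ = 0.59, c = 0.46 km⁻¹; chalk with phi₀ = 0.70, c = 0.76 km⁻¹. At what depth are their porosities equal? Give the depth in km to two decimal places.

0.57 km

Set phi₀ₐ e^(−cₐZ) = phi₀ᵦ e^(−cᵦZ) ⇒ ln(phi₀ₐ/phi₀ᵦ) = (cₐ − cᵦ)·Z
Z = ln(0.59/0.7) / (0.46 − 0.76) = -0.1710 / -0.3 = 0.570 km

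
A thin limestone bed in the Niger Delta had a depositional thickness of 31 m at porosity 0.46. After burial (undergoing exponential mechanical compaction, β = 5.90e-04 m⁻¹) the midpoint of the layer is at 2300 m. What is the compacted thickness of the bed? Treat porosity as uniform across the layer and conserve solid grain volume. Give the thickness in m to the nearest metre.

Working in km (1 km = 1000 m; β in km⁻¹ = β in m⁻¹ × 1000):
Porosity at 2.3 km: phi = 0.46·exp(−0.59×2.3) = 0.1184
Solid-volume conservation: h(1−phi) = h₀(1−phi₀) ⇒ h = h₀·(1−phi₀)/(1−phi)
h = 0.031 × (1 − 0.46)/(1 − 0.1184) = 0.031 × 0.6125 = 0.0190 km

19 m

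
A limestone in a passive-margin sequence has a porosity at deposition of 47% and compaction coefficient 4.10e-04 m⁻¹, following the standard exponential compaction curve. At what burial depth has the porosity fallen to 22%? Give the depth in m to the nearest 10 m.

1850 m

Working in km (1 km = 1000 m; k in km⁻¹ = k in m⁻¹ × 1000):
Invert Athy's law: d = ln(phi₀/phi) / k
d = ln(0.47/0.22) / 0.41 = ln(2.136) / 0.41 = 0.7591 / 0.41 = 1.851 km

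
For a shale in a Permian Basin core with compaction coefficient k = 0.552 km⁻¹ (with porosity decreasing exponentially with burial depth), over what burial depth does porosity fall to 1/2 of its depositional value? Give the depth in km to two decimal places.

1.26 km

n/n₀ = 1/2 ⇒ exp(−k·Z) = 1/2 ⇒ Z = ln(2) / k
Z = 0.6931 / 0.552 = 1.256 km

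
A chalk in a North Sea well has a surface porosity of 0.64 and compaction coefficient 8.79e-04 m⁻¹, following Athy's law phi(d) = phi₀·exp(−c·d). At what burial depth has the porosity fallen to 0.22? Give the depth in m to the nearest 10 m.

1210 m

Working in km (1 km = 1000 m; c in km⁻¹ = c in m⁻¹ × 1000):
Invert Athy's law: d = ln(phi₀/phi) / c
d = ln(0.64/0.22) / 0.879 = ln(2.909) / 0.879 = 1.0678 / 0.879 = 1.215 km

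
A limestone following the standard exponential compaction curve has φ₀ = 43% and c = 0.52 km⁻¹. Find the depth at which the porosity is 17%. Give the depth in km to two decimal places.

1.78 km

Invert Athy's law: z = ln(φ₀/φ) / c
z = ln(0.43/0.17) / 0.52 = ln(2.529) / 0.52 = 0.9280 / 0.52 = 1.785 km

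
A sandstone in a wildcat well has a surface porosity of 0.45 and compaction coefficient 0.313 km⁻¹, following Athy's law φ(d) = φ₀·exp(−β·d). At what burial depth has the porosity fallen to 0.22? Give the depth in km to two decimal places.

Invert Athy's law: d = ln(φ₀/φ) / β
d = ln(0.45/0.22) / 0.313 = ln(2.045) / 0.313 = 0.7156 / 0.313 = 2.286 km

2.29 km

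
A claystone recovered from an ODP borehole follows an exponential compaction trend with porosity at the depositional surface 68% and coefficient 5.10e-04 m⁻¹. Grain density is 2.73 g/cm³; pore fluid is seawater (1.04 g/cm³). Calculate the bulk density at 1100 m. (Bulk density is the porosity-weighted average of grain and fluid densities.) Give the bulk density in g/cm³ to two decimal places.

2.07 g/cm³

Working in km (1 km = 1000 m; k in km⁻¹ = k in m⁻¹ × 1000):
Porosity at depth: phi = 0.68·exp(−0.51×1.1) = 0.68×0.5706 = 0.3880
Bulk density: ρ_b = (1−phi)ρ_g + phi·ρ_f = 0.6120×2.73 + 0.3880×1.04
       = 1.671 + 0.404 = 2.074 g/cm³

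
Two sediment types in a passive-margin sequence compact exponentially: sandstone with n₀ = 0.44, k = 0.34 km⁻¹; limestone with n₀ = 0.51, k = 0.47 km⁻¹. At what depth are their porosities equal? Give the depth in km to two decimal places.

1.14 km

Set n₀ₐ e^(−kₐZ) = n₀ᵦ e^(−kᵦZ) ⇒ ln(n₀ₐ/n₀ᵦ) = (kₐ − kᵦ)·Z
Z = ln(0.44/0.51) / (0.34 − 0.47) = -0.1476 / -0.13 = 1.136 km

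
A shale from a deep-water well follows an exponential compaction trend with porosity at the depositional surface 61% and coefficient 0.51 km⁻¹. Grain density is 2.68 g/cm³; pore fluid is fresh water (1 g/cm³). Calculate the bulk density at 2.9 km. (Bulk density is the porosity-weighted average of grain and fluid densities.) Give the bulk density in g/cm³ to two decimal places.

2.45 g/cm³

Porosity at depth: phi = 0.61·exp(−0.51×2.9) = 0.61×0.2279 = 0.1390
Bulk density: ρ_b = (1−phi)ρ_g + phi·ρ_f = 0.8610×2.68 + 0.1390×1
       = 2.307 + 0.139 = 2.446 g/cm³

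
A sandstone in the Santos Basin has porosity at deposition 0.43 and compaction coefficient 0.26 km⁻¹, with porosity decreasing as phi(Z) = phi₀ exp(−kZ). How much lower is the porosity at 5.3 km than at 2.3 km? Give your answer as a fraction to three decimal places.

phi(2.3) = 0.43·e^(−0.26×2.3) = 0.2365
phi(5.3) = 0.43·e^(−0.26×5.3) = 0.1084
Δphi = 0.2365 − 0.1084 = 0.1281

0.128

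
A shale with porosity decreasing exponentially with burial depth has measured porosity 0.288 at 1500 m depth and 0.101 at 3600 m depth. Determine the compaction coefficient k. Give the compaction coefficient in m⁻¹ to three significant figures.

Working in km (1 km = 1000 m; k in km⁻¹ = k in m⁻¹ × 1000):
Athy: φ(Z) = φ₀ e^(−kZ) ⇒ φ₁/φ₂ = e^{k(Z₂−Z₁)} ⇒ k = ln(φ₁/φ₂)/(Z₂−Z₁)
k = ln(0.288/0.101) / (3.6 − 1.5) = ln(2.851) / 2.1 = 1.0478 / 2.1 = 0.499 km⁻¹

0.000499 m⁻¹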